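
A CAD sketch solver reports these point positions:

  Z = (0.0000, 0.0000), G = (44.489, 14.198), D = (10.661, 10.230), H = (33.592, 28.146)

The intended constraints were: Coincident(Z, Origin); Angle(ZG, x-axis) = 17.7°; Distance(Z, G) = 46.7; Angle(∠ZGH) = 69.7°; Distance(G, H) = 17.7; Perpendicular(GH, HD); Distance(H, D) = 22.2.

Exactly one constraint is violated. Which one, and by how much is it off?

Distance(H, D) = 22.2 — off by 6.90.

Z = (0.00, 0.00) ✓; ZG at 17.70° ✓; |ZG| = 46.70 ✓; ∠ZGH = 69.70° ✓; |GH| = 17.70 ✓; ∠(GH, HD) = 90.00° ✓; |HD| = 29.10 ✗.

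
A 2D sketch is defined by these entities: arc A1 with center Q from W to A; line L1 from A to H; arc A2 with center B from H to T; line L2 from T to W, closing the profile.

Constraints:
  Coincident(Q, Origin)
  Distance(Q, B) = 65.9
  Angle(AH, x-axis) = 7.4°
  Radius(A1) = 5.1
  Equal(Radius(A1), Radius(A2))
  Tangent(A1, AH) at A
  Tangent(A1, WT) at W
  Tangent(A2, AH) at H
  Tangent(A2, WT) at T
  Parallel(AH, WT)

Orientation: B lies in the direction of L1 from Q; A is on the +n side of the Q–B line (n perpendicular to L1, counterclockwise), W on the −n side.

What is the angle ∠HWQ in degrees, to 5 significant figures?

81.202°

The slot axis is L1's direction at 7.4°, so u = (cos 7.4°, sin 7.4°) = (0.99167, 0.12880) and n = (−sin 7.4°, cos 7.4°) = (-0.12880, 0.99167). Q is at the origin and B lies 65.9 along u from Q, so B = 65.9·u = (65.351, 8.4876). Tangency of A1 to both parallel lines with radius 5.1 puts A and W at Q ± 5.1·n: A = (-0.65686, 5.0575), W = (0.65686, -5.0575). Equal radii place H and T the same way about B: H = B + 5.1·n = (64.694, 13.545), T = B − 5.1·n = (66.008, 3.4301). Then cos ∠HWQ = WH·WQ / (|WH||WQ|), giving 81.202°.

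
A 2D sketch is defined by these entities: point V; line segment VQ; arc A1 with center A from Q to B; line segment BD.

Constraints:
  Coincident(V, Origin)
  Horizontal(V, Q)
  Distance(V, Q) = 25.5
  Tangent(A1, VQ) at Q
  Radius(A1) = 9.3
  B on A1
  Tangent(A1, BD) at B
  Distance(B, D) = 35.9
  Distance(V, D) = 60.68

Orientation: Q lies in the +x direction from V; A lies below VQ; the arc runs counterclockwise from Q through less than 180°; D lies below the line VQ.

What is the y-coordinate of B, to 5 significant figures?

-15.960

V is at the origin; V and Q share the same y with |VQ| = 25.5 and Q on the +x side, so Q = (25.500, 0.0000). The tangent condition forces AQ to be normal to VQ, so A = Q + (0, -9.3) = (25.500, -9.3000). Since AB ⟂ BD (tangency), |AD| = √(9.3² + 35.9²) = 37.085 regardless of where B sits on A1. So D lies on both circle(V, 60.68) and circle(A, 37.085); the below-VQ intersection is D = (44.717, -41.017). B is the foot of the tangent from D: B = (19.009, -15.960).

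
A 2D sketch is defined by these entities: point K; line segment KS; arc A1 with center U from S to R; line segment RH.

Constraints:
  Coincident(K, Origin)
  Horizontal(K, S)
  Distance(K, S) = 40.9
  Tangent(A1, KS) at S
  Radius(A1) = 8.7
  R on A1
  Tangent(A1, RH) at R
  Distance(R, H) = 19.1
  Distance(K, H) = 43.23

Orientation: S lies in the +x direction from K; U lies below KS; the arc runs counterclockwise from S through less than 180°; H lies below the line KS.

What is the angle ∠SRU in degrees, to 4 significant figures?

44.01°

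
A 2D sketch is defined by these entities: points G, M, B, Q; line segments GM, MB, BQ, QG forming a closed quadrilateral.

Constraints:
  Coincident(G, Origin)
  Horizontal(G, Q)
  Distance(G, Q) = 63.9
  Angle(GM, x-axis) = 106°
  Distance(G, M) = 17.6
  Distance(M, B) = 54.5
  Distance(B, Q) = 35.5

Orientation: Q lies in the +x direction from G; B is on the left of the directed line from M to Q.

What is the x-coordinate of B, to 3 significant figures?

47.6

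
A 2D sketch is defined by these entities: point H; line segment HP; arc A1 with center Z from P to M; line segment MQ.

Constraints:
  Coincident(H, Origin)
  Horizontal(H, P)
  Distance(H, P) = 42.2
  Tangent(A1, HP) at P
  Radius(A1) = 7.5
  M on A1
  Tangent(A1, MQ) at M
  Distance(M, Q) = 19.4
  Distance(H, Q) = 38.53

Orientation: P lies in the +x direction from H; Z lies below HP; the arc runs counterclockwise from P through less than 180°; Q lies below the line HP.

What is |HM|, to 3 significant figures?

35.4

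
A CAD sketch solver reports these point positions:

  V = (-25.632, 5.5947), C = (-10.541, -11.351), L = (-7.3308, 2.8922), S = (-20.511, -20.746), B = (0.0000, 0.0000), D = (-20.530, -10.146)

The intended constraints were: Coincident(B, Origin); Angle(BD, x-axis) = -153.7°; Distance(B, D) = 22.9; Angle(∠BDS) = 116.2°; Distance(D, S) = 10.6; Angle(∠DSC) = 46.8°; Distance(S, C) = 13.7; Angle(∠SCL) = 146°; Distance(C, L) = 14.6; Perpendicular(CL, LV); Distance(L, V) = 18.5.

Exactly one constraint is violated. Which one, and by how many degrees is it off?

Perpendicular(CL, LV) — off by 4.30°.

B = (0.00, 0.00) ✓; BD at -153.7° ✓; |BD| = 22.90 ✓; ∠BDS = 116.2° ✓; |DS| = 10.60 ✓; ∠DSC = 46.80° ✓; |SC| = 13.70 ✓; ∠SCL = 146.0° ✓; |CL| = 14.60 ✓; ∠(CL, LV) = 94.30° ✗; |LV| = 18.50 ✓.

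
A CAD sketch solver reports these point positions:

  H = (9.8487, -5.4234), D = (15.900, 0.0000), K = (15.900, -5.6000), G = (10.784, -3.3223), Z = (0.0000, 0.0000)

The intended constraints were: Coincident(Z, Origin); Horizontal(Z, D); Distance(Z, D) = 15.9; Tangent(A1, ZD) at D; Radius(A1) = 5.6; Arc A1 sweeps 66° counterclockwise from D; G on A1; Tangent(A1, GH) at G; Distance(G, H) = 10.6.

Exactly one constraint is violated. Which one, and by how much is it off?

Distance(G, H) = 10.6 — off by 8.30.

Z = (0.00, 0.00) ✓; Z.y = 0.00, D.y = 0.00 ✓; |ZD| = 15.90 ✓; ∠(KD, DZ) = 90.00° ✓; |KD| = 5.600 ✓; bearing(K→G) − bearing(K→D) = 66.00° ✓; |KG| = 5.600 ✓; ∠(KG, GH) = 90.00° ✓; |GH| = 2.300 ✗.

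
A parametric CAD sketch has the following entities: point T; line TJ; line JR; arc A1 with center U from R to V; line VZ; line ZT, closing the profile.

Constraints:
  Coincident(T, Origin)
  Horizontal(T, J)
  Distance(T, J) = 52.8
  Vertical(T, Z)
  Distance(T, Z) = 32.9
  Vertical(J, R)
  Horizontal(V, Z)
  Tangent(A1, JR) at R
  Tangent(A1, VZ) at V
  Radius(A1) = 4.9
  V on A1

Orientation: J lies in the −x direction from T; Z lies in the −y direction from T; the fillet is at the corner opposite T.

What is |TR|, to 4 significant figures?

59.76

The virtual corner opposite T is at (-52.80, -32.90). A1 meets JR tangentially, so UR is at right angles to JR and tangency of A1 to VZ means the radius UV is perpendicular to VZ, with radius 4.9, so the center U sits 4.9 in from both sides at U = (-47.90, -28.00). That places the tangent points at R = (-52.80, -28.00) on JR and V = (-47.90, -32.90) on VZ. Then |TR| = |R − T| = 59.76.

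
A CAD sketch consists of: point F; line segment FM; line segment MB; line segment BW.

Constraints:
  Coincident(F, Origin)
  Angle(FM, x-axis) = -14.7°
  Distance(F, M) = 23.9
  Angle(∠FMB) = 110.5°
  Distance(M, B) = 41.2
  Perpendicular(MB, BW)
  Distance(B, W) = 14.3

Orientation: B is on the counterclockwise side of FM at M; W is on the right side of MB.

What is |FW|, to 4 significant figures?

61.67

F is at the origin; FM runs at -14.7° with length 23.9, so M = 23.9·(cos -14.7°, sin -14.7°) = (23.12, -6.065). ∠FMB = 110.5°, so MB runs at -14.7° + (180° − 110.5°) = 54.80° from the x-axis; with |MB| = 41.2, B = M + 41.2·(cos 54.80°, sin 54.80°) = (46.87, 27.60). MB ⟂ BW; with |BW| = 14.3 on the right of MB, W = B + 14.3·(0.8171, -0.5764) = (58.55, 19.36). Then |FW| = |W − F| = 61.67.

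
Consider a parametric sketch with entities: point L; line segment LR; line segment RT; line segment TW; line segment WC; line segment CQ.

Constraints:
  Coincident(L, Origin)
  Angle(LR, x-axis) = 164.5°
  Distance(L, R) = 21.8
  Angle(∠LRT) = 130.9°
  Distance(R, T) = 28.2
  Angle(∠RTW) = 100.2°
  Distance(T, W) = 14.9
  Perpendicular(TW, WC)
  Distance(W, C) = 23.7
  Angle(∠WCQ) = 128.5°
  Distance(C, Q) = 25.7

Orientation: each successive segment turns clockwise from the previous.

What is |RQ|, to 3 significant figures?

11.9

L is at the origin; LR runs at 164.5° with length 21.8, so R = (-21.0, 5.83). ∠LRT = 130.9° gives RT at 115° from the x-axis; with |RT| = 28.2, T = (-33.1, 31.3). ∠RTW = 100.2° gives TW at 35.6° from the x-axis; with |TW| = 14.9, W = (-21.0, 40.0). TW ⟂ WC, so WC runs at -54.4°; with |WC| = 23.7, C = (-7.19, 20.7). ∠WCQ = 128.5° gives CQ at -106° from the x-axis; with |CQ| = 25.7, Q = (-14.2, -4.01). Then |RQ| = |Q − R| = 11.9.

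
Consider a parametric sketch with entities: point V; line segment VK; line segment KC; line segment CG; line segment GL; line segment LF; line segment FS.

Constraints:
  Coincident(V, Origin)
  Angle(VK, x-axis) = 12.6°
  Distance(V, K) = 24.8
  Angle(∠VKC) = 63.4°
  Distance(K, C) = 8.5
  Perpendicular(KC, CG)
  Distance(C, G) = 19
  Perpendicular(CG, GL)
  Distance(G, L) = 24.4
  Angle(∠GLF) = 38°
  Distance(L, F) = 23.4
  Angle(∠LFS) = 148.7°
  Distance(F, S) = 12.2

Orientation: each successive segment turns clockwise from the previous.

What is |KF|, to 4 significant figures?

5.249

V is at the origin; VK runs at 12.6° with length 24.8, so K = (24.20, 5.410). ∠VKC = 63.4° gives KC at -104.0° from the x-axis; with |KC| = 8.5, C = (22.15, -2.838). The perpendicularity gives CG at right angles to KC, so CG runs at 166.0°; with |CG| = 19.0, G = (3.711, 1.759). CG ⟂ GL, so GL runs at 76.00°; with |GL| = 24.4, L = (9.614, 25.43). ∠GLF = 38.0° gives LF at -66.00° from the x-axis; with |LF| = 23.4, F = (19.13, 4.057). Then |KF| = |F − K| = 5.249.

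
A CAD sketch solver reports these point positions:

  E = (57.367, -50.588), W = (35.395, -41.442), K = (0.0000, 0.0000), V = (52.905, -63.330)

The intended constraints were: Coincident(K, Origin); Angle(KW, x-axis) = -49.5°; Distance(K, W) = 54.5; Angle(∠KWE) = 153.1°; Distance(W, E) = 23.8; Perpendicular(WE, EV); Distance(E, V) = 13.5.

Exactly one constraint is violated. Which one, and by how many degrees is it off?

Perpendicular(WE, EV) — off by 3.30°.

K = (0.00, 0.00) ✓; KW at -49.50° ✓; |KW| = 54.50 ✓; ∠KWE = 153.1° ✓; |WE| = 23.80 ✓; ∠(WE, EV) = 86.70° ✗; |EV| = 13.50 ✓.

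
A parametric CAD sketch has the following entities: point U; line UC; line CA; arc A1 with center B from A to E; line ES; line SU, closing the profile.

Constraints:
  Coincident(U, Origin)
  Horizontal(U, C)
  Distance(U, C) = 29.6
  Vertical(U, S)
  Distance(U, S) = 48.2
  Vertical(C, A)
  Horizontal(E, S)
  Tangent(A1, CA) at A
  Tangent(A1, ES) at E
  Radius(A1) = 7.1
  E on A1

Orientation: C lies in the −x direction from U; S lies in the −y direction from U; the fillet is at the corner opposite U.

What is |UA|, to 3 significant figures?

50.6

The virtual corner opposite U is at (-29.6, -48.2). The tangent condition forces BA to be normal to CA and the tangent condition forces BE to be normal to ES, with radius 7.1, so the center B sits 7.1 in from both sides at B = (-22.5, -41.1). That places the tangent points at A = (-29.6, -41.1) on CA and E = (-22.5, -48.2) on ES. Then |UA| = |A − U| = 50.6.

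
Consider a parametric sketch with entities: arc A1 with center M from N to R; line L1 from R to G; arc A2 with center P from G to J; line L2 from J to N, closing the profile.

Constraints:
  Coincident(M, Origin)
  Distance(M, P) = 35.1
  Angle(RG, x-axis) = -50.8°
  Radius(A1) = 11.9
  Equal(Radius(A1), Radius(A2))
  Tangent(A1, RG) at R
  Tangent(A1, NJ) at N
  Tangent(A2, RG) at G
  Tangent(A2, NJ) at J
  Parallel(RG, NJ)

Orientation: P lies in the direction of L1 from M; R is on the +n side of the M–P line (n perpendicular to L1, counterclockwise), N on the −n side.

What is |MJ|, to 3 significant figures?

37.1

Tangency of A1 to both parallel lines with radius 11.9 puts R and N at M ± 11.9·n: R = (9.22, 7.52), N = (-9.22, -7.52). Equal radii place G and J the same way about P: G = P + 11.9·n = (31.4, -19.7), J = P − 11.9·n = (13.0, -34.7). Then |MJ| = |J − M| = 37.1.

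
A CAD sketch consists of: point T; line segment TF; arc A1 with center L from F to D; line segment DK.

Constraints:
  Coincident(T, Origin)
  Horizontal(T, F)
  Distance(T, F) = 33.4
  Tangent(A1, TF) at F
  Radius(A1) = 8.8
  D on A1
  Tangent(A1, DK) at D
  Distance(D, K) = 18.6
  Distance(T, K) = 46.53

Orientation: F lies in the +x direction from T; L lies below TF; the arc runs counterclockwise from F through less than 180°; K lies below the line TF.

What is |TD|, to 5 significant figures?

29.392

Checks: |TF| = 33.40 ✓; |LD| = 8.800 ✓; ∠(LD, DK) = 90.00° ✓; |DK| = 18.60 ✓; |TK| = 46.53 ✓.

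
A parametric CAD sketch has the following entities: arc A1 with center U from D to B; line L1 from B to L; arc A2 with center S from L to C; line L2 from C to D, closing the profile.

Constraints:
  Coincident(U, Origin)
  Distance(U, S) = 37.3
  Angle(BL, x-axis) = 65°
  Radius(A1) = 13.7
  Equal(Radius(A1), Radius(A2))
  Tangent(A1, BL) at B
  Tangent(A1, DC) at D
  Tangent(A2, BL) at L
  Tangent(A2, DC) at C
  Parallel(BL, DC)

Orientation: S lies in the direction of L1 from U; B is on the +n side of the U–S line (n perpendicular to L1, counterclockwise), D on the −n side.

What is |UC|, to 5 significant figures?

39.736

The slot axis is L1's direction at 65.0°, so u = (cos 65.0°, sin 65.0°) = (0.42262, 0.90631) and n = (−sin 65.0°, cos 65.0°) = (-0.90631, 0.42262). U is at the origin and S lies 37.3 along u from U, so S = 37.3·u = (15.764, 33.805). Tangency of A1 to both parallel lines with radius 13.7 puts B and D at U ± 13.7·n: B = (-12.416, 5.7899), D = (12.416, -5.7899). Equal radii place L and C the same way about S: L = S + 13.7·n = (3.3472, 39.595), C = S − 13.7·n = (28.180, 28.015). Then |UC| = |C − U| = 39.736.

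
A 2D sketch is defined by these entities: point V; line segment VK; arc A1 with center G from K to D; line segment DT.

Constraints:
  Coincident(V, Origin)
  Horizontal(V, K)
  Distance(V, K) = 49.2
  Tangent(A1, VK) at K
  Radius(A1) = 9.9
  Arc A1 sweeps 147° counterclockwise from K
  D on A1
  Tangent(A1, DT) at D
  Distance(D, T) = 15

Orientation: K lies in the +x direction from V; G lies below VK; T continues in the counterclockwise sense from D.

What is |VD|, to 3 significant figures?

47.4

Since A1 is tangent to VK there, GK ⟂ VK, so G = K + (0, -9.9) = (49.2, -9.90). On A1, K sits at bearing 90° from G; a 147° counterclockwise sweep puts D at bearing 237°, so D = G + 9.9·(cos 237°, sin 237°) = (43.8, -18.2). Then |VD| = |D − V| = 47.4.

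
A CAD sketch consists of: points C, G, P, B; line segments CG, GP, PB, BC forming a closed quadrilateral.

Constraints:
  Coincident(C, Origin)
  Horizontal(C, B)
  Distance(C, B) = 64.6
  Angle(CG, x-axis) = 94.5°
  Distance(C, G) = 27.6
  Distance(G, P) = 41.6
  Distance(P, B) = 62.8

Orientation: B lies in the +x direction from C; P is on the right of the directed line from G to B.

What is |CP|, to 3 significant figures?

14.1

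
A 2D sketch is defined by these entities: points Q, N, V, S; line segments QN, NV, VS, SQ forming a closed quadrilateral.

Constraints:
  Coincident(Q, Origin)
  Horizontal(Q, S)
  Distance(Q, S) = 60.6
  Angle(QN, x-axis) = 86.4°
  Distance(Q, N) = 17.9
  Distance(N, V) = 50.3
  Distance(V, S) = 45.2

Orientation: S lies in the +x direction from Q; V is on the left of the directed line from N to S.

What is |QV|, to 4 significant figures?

61.86

Checks: |NV| = 50.30 ✓; |VS| = 45.20 ✓.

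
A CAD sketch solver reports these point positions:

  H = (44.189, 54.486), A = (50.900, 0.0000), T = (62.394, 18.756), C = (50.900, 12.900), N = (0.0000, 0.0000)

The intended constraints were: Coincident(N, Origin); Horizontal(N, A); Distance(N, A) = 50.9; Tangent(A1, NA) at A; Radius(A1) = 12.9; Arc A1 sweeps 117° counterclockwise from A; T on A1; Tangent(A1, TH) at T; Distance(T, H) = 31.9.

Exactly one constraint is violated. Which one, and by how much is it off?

Distance(T, H) = 31.9 — off by 8.20.

N = (0.00, 0.00) ✓; N.y = 0.00, A.y = 0.00 ✓; |NA| = 50.90 ✓; ∠(CA, AN) = 90.00° ✓; |CA| = 12.90 ✓; bearing(C→T) − bearing(C→A) = 117.0° ✓; |CT| = 12.90 ✓; ∠(CT, TH) = 90.00° ✓; |TH| = 40.10 ✗.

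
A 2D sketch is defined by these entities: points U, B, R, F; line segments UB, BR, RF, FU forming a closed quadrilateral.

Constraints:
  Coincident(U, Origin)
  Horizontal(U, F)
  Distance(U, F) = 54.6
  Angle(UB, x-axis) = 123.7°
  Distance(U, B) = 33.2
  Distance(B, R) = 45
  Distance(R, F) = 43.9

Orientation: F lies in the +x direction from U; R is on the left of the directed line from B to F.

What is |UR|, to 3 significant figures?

42.5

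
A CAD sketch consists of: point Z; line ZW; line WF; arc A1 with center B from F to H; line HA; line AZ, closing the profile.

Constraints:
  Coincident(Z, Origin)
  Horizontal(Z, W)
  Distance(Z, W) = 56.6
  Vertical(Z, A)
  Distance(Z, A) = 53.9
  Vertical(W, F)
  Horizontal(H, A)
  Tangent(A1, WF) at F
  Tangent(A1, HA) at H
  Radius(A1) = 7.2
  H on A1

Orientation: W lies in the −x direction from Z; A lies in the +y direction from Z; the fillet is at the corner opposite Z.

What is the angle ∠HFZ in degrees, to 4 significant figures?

84.53°

Z is at the origin; ZW is horizontal with |ZW| = 56.6 and W on the −x side, so W = (-56.60, 0.000). ZA is vertical with |ZA| = 53.9 and A on the +y side, so A = (0.000, 53.90). The virtual corner opposite Z is at (-56.60, 53.90). Since A1 is tangent to WF there, BF ⟂ WF and A1 meets HA tangentially, so BH is at right angles to HA, with radius 7.2, so the center B sits 7.2 in from both sides at B = (-49.40, 46.70). That places the tangent points at F = (-56.60, 46.70) on WF and H = (-49.40, 53.90) on HA. Then cos ∠HFZ = FH·FZ / (|FH||FZ|), giving 84.53°.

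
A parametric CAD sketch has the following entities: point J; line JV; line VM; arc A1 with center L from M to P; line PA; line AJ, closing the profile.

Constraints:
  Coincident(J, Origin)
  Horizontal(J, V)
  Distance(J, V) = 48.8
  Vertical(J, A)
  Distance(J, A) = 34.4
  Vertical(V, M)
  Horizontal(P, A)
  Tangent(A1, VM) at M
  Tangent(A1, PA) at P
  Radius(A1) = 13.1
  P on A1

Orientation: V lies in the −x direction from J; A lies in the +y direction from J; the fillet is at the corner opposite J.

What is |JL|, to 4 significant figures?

41.57

J is at the origin; JV is horizontal with |JV| = 48.8 and V on the −x side, so V = (-48.80, 0.000). J and A share the same x with |JA| = 34.4 and A on the +y side, so A = (0.000, 34.40). The virtual corner opposite J is at (-48.80, 34.40). Tangency of A1 to VM means the radius LM is perpendicular to VM and A1 meets PA tangentially, so LP is at right angles to PA, with radius 13.1, so the center L sits 13.1 in from both sides at L = (-35.70, 21.30). Then |JL| = |L − J| = 41.57.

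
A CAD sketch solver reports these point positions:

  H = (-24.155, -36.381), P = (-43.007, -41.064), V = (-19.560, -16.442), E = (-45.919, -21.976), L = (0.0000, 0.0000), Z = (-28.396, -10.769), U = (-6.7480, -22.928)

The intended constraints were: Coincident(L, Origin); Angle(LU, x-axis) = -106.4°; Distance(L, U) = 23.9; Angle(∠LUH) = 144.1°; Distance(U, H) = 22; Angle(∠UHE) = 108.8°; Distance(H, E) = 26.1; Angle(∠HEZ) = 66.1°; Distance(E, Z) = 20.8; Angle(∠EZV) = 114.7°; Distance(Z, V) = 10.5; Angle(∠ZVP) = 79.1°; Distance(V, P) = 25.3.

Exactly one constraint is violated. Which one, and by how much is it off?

Distance(V, P) = 25.3 — off by 8.70.

L = (0.00, 0.00) ✓; LU at -106.4° ✓; |LU| = 23.90 ✓; ∠LUH = 144.1° ✓; |UH| = 22.00 ✓; ∠UHE = 108.8° ✓; |HE| = 26.10 ✓; ∠HEZ = 66.10° ✓; |EZ| = 20.80 ✓; ∠EZV = 114.7° ✓; |ZV| = 10.50 ✓; ∠ZVP = 79.10° ✓; |VP| = 34.00 ✗.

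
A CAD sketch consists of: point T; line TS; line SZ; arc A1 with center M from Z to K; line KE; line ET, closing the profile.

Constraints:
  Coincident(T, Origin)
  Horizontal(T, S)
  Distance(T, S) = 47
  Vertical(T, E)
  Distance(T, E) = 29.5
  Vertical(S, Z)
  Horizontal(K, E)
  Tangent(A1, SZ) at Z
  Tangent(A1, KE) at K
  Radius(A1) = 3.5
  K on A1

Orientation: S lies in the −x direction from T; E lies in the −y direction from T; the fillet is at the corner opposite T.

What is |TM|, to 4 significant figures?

50.68

T and E share the same x with |TE| = 29.5 and E on the −y side, so E = (0.000, -29.50). The virtual corner opposite T is at (-47.00, -29.50). A1 meets SZ tangentially, so MZ is at right angles to SZ and since A1 is tangent to KE there, MK ⟂ KE, with radius 3.5, so the center M sits 3.5 in from both sides at M = (-43.50, -26.00). Then |TM| = |M − T| = 50.68.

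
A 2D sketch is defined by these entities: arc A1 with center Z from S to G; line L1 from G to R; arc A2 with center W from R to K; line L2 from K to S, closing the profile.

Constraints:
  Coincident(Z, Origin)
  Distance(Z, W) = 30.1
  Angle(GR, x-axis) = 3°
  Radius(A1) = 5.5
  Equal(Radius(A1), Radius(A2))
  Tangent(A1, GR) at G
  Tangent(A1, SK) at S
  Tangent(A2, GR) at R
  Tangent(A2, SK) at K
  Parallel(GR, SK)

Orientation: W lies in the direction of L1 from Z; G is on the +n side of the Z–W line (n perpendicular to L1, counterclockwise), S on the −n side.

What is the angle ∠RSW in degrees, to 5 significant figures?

9.7197°

The slot axis is L1's direction at 3.0°, so u = (cos 3.0°, sin 3.0°) = (0.99863, 0.052336) and n = (−sin 3.0°, cos 3.0°) = (-0.052336, 0.99863). Z is at the origin and W lies 30.1 along u from Z, so W = 30.1·u = (30.059, 1.5753). Tangency of A1 to both parallel lines with radius 5.5 puts G and S at Z ± 5.5·n: G = (-0.28785, 5.4925), S = (0.28785, -5.4925). Equal radii place R and K the same way about W: R = W + 5.5·n = (29.771, 7.0678), K = W − 5.5·n = (30.347, -3.9172). Then cos ∠RSW = SR·SW / (|SR||SW|), giving 9.7197°.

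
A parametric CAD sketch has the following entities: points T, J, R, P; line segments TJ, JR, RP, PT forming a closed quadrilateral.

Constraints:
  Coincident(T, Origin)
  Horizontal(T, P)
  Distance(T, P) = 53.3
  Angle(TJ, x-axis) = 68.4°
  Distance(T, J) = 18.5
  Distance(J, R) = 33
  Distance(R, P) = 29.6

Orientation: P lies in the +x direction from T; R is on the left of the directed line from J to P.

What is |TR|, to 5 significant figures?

46.467

T is at the origin; T and P share the same y with |TP| = 53.3 and P in +x, so P = (53.3, 0). TJ runs at 68.4° with |TJ| = 18.5, so J = (6.8103, 17.201). R is determined by |JR| = 33.0 and |RP| = 29.6 together: it lies at the intersection of circle(J, 33.0) and circle(P, 29.6). With |JP| = 49.570, the foot of the radical line on JP is 26.932 from J and the perpendicular offset is √(33.0² − 26.932²) = 19.070. Taking the left-of-JP solution: R = (38.686, 25.741).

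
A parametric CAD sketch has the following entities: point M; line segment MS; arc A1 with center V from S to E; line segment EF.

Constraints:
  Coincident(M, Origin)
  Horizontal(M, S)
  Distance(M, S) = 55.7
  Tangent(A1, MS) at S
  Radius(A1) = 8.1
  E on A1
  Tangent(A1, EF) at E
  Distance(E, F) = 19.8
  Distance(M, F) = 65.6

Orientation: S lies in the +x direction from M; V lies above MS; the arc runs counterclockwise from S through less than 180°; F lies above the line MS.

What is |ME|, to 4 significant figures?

64.35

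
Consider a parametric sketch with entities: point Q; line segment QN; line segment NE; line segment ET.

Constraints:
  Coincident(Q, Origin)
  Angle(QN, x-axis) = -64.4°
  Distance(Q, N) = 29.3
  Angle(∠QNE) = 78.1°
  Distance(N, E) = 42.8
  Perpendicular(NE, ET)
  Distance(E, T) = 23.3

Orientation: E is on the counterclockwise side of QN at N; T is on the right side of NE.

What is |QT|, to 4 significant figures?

63.66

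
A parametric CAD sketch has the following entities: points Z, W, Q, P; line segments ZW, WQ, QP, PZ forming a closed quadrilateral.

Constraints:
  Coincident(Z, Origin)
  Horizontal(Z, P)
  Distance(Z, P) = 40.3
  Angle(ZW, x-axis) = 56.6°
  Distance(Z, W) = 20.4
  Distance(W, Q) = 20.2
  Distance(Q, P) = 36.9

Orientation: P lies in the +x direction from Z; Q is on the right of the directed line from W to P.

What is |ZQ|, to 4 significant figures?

3.791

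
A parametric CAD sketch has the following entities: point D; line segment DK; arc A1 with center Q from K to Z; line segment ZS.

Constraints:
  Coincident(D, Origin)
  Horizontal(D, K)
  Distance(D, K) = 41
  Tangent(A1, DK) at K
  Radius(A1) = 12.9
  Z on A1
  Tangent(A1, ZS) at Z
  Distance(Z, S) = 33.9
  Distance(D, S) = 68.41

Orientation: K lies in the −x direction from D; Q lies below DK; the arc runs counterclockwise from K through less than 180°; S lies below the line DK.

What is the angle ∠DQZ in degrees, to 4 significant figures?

171.7°

Checks: |QZ| = 12.90 ✓; ∠(QZ, ZS) = 90.00° ✓; |ZS| = 33.90 ✓; |DS| = 68.41 ✓.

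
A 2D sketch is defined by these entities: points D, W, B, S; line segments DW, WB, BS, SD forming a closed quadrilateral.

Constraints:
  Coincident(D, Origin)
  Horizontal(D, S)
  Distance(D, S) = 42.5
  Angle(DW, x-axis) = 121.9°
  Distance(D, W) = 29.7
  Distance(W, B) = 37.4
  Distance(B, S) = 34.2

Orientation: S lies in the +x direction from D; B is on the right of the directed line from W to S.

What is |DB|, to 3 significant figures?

9.10

D is at the origin; DS is horizontal with |DS| = 42.5 and S in +x, so S = (42.5, 0). DW runs at 121.9° with |DW| = 29.7, so W = (-15.7, 25.2). B is determined by |WB| = 37.4 and |BS| = 34.2 together: it lies at the intersection of circle(W, 37.4) and circle(S, 34.2). With |WS| = 63.4, the foot of the radical line on WS is 33.5 from W and the perpendicular offset is √(37.4² − 33.5²) = 16.6. Taking the right-of-WS solution: B = (8.46, -3.34).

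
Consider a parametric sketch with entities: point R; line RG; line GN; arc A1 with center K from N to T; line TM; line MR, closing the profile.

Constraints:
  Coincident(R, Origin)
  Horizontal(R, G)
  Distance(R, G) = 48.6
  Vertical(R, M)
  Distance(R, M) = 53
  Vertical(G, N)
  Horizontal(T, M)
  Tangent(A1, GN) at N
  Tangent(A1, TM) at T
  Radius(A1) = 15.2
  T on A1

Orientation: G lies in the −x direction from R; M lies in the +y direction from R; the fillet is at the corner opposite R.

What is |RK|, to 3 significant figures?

50.4

R is at the origin; R and G share the same y with |RG| = 48.6 and G on the −x side, so G = (-48.6, 0.00). R and M share the same x with |RM| = 53.0 and M on the +y side, so M = (0.00, 53.0). The virtual corner opposite R is at (-48.6, 53.0). A1 meets GN tangentially, so KN is at right angles to GN and A1 meets TM tangentially, so KT is at right angles to TM, with radius 15.2, so the center K sits 15.2 in from both sides at K = (-33.4, 37.8). Then |RK| = |K − R| = 50.4.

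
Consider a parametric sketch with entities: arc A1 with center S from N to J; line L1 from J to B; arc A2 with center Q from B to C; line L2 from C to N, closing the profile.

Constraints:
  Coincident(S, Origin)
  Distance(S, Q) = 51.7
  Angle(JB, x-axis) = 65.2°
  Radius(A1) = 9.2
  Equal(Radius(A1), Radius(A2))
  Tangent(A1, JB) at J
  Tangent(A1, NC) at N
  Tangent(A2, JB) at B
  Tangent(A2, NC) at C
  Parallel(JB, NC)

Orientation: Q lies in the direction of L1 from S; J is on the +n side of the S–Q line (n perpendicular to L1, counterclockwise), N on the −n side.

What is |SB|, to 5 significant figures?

52.512

Tangency of A1 to both parallel lines with radius 9.2 puts J and N at S ± 9.2·n: J = (-8.3516, 3.8590), N = (8.3516, -3.8590). Equal radii place B and C the same way about Q: B = Q + 9.2·n = (13.334, 50.791), C = Q − 9.2·n = (30.037, 43.073). Then |SB| = |B − S| = 52.512.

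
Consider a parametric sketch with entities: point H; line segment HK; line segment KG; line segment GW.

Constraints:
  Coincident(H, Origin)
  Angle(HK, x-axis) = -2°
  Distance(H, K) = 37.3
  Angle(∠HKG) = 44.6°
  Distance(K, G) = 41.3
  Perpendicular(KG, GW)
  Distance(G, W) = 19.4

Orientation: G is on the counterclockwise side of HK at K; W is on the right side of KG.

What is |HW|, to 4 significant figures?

47.91

H is at the origin; HK runs at -2.0° with length 37.3, so K = 37.3·(cos -2.0°, sin -2.0°) = (37.28, -1.302). ∠HKG = 44.6°, so KG runs at -2.0° + (180° − 44.6°) = 133.4° from the x-axis; with |KG| = 41.3, G = K + 41.3·(cos 133.4°, sin 133.4°) = (8.901, 28.71). KG ⟂ GW; with |GW| = 19.4 on the right of KG, W = G + 19.4·(0.7266, 0.6871) = (23.00, 42.04). Then |HW| = |W − H| = 47.91.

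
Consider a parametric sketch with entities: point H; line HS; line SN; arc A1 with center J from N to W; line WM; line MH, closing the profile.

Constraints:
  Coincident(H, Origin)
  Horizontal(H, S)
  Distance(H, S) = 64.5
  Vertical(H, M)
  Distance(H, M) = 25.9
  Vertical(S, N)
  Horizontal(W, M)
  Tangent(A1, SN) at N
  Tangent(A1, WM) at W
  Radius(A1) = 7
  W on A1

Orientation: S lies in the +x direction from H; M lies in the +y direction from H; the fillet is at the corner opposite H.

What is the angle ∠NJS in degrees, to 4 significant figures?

69.68°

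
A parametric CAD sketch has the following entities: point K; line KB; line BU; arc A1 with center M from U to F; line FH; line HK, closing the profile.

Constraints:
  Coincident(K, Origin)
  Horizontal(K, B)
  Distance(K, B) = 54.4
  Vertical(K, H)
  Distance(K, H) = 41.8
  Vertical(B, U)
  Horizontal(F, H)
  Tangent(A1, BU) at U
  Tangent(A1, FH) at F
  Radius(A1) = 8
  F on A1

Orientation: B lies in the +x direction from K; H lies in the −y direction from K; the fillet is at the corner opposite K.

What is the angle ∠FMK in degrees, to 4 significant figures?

126.1°

K is at the origin; KB is horizontal with |KB| = 54.4 and B on the +x side, so B = (54.40, 0.000). KH is vertical with |KH| = 41.8 and H on the −y side, so H = (0.000, -41.80). The virtual corner opposite K is at (54.40, -41.80). The tangent condition forces MU to be normal to BU and since A1 is tangent to FH there, MF ⟂ FH, with radius 8.0, so the center M sits 8.0 in from both sides at M = (46.40, -33.80). That places the tangent points at U = (54.40, -33.80) on BU and F = (46.40, -41.80) on FH. Then cos ∠FMK = MF·MK / (|MF||MK|), giving 126.1°.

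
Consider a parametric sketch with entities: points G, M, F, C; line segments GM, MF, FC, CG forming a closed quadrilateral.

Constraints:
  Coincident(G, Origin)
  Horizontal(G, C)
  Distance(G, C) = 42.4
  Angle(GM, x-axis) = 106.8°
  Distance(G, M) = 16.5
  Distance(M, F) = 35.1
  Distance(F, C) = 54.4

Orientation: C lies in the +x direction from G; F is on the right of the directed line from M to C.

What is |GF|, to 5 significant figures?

20.922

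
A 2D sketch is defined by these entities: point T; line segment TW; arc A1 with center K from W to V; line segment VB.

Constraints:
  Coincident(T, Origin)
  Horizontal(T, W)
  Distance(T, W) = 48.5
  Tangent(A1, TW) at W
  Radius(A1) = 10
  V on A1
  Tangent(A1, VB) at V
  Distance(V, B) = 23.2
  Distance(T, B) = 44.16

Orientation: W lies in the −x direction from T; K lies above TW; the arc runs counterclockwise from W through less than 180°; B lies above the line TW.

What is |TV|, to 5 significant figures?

39.548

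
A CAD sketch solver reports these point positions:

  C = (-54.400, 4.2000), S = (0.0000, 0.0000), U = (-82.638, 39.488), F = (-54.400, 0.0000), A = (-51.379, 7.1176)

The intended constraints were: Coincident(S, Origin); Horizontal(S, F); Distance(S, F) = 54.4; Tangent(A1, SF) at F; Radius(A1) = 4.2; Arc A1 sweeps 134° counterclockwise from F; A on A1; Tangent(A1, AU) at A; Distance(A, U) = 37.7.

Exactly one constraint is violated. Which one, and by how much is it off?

Distance(A, U) = 37.7 — off by 7.30.

S = (0.00, 0.00) ✓; S.y = 0.00, F.y = 0.00 ✓; |SF| = 54.40 ✓; ∠(CF, FS) = 90.00° ✓; |CF| = 4.200 ✓; bearing(C→A) − bearing(C→F) = 134.0° ✓; |CA| = 4.200 ✓; ∠(CA, AU) = 90.00° ✓; |AU| = 45.00 ✗.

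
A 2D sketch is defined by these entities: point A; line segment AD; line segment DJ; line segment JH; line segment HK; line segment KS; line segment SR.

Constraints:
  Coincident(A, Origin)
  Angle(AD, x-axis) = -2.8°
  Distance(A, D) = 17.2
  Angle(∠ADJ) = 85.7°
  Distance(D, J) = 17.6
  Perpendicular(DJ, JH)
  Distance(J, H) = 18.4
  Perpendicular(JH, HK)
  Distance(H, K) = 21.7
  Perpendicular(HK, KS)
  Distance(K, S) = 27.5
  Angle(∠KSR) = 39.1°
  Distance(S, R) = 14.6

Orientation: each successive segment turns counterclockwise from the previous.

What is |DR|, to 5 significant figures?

5.5735

A is at the origin; AD runs at -2.8° with length 17.2, so D = (17.179, -0.84022). ∠ADJ = 85.7° gives DJ at 91.500° from the x-axis; with |DJ| = 17.6, J = (16.719, 16.754). DJ is perpendicular to JH, so JH runs at -178.50°; with |JH| = 18.4, H = (-1.6749, 16.272). JH ⟂ HK, so HK runs at -88.500°; with |HK| = 21.7, K = (-1.1069, -5.4205). HK ⟂ KS, so KS runs at 1.5000°; with |KS| = 27.5, S = (26.384, -4.7006). ∠KSR = 39.1° gives SR at 142.40° from the x-axis; with |SR| = 14.6, R = (14.816, 4.2075). Then |DR| = |R − D| = 5.5735.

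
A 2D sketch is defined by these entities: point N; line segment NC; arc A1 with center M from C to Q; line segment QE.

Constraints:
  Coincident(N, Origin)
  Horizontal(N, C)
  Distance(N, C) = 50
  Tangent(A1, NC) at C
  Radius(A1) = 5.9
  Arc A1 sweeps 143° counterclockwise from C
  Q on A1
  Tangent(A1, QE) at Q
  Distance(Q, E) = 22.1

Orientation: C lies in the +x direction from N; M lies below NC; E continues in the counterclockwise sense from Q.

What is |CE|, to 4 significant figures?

27.76

On A1, C sits at bearing 90° from M; a 143° counterclockwise sweep puts Q at bearing 233°, so Q = M + 5.9·(cos 233°, sin 233°) = (46.45, -10.61). Tangency of A1 to QE means the radius MQ is perpendicular to QE, so QE runs along (−sin 233°, cos 233°); with |QE| = 22.1, E = (64.10, -23.91). Then |CE| = |E − C| = 27.76.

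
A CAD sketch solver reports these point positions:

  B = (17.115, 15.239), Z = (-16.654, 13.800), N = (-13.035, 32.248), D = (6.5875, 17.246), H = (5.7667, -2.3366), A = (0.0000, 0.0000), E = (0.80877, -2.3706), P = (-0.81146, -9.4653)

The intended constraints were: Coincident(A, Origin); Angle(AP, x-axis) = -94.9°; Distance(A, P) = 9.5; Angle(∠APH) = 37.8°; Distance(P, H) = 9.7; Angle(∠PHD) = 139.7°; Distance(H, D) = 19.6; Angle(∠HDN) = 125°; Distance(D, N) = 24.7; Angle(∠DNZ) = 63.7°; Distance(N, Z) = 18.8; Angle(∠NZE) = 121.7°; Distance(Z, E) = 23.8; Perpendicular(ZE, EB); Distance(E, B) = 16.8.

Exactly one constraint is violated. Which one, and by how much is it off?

Distance(E, B) = 16.8 — off by 7.20.

A = (0.00, 0.00) ✓; AP at -94.90° ✓; |AP| = 9.500 ✓; ∠APH = 37.80° ✓; |PH| = 9.700 ✓; ∠PHD = 139.7° ✓; |HD| = 19.60 ✓; ∠HDN = 125.0° ✓; |DN| = 24.70 ✓; ∠DNZ = 63.70° ✓; |NZ| = 18.80 ✓; ∠NZE = 121.7° ✓; |ZE| = 23.80 ✓; ∠(ZE, EB) = 90.00° ✓; |EB| = 24.00 ✗.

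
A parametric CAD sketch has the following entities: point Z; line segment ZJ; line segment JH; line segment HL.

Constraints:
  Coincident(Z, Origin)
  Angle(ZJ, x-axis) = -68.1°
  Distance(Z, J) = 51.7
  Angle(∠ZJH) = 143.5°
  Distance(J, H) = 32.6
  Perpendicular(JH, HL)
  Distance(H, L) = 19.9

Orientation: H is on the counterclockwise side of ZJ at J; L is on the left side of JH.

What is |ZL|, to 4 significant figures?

74.95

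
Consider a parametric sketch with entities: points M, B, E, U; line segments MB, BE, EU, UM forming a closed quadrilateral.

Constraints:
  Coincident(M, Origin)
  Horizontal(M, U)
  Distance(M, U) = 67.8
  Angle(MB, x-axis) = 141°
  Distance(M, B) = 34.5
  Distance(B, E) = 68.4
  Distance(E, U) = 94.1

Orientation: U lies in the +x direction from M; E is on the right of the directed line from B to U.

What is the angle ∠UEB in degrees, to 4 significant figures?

71.38°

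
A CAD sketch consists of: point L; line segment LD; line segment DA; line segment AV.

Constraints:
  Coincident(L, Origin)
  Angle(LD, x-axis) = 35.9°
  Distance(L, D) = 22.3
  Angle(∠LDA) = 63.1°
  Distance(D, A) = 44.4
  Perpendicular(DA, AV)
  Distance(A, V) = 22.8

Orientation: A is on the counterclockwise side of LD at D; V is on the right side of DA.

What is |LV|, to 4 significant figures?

54.77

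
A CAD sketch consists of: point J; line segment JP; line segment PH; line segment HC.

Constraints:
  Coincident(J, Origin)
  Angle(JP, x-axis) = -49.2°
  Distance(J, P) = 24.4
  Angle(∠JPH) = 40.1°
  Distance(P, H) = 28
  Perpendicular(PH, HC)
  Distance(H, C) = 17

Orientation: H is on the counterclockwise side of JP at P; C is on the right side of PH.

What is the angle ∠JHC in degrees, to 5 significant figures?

149.29°

J is at the origin; JP runs at -49.2° with length 24.4, so P = 24.4·(cos -49.2°, sin -49.2°) = (15.943, -18.471). ∠JPH = 40.1°, so PH runs at -49.2° + (180° − 40.1°) = 90.700° from the x-axis; with |PH| = 28.0, H = P + 28.0·(cos 90.700°, sin 90.700°) = (15.601, 9.5272). PH is perpendicular to HC; with |HC| = 17.0 on the right of PH, C = H + 17.0·(0.99993, 0.012217) = (32.600, 9.7349). Then cos ∠JHC = HJ·HC / (|HJ||HC|), giving 149.29°.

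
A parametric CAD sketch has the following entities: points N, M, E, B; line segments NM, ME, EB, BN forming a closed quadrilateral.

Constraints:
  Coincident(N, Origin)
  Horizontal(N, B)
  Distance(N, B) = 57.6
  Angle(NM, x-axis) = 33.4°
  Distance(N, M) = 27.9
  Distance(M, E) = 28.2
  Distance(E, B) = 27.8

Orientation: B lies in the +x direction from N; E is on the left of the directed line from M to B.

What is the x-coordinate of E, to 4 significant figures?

49.20

N is at the origin; NB is horizontal with |NB| = 57.6 and B in +x, so B = (57.6, 0). NM runs at 33.4° with |NM| = 27.9, so M = (23.29, 15.36). E is determined by |ME| = 28.2 and |EB| = 27.8 together: it lies at the intersection of circle(M, 28.2) and circle(B, 27.8). With |MB| = 37.59, the foot of the radical line on MB is 19.09 from M and the perpendicular offset is √(28.2² − 19.09²) = 20.75. Taking the left-of-MB solution: E = (49.20, 26.50).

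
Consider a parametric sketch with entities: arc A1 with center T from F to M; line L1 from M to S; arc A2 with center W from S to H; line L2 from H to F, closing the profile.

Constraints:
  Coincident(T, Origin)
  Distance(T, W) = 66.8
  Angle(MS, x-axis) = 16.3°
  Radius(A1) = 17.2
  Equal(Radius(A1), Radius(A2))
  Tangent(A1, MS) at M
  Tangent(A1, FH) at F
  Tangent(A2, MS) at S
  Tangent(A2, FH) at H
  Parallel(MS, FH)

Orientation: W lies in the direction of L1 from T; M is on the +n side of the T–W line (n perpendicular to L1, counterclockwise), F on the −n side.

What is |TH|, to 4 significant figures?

68.98

Tangency of A1 to both parallel lines with radius 17.2 puts M and F at T ± 17.2·n: M = (-4.827, 16.51), F = (4.827, -16.51). Equal radii place S and H the same way about W: S = W + 17.2·n = (59.29, 35.26), H = W − 17.2·n = (68.94, 2.240). Then |TH| = |H − T| = 68.98.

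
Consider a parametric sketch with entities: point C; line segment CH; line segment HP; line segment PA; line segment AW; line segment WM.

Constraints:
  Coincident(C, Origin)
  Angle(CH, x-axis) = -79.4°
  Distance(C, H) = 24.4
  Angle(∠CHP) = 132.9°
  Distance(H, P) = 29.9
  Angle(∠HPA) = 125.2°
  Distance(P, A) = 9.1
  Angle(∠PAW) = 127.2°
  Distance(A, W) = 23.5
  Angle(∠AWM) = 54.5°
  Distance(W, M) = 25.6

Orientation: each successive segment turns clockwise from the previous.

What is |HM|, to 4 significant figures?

15.75

C is at the origin; CH runs at -79.4° with length 24.4, so H = (4.488, -23.98). ∠CHP = 132.9° gives HP at -126.5° from the x-axis; with |HP| = 29.9, P = (-13.30, -48.02). ∠HPA = 125.2° gives PA at 178.7° from the x-axis; with |PA| = 9.1, A = (-22.39, -47.81). ∠PAW = 127.2° gives AW at 125.9° from the x-axis; with |AW| = 23.5, W = (-36.17, -28.78). ∠AWM = 54.5° gives WM at 0.4000° from the x-axis; with |WM| = 25.6, M = (-10.57, -28.60). Then |HM| = |M − H| = 15.75.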